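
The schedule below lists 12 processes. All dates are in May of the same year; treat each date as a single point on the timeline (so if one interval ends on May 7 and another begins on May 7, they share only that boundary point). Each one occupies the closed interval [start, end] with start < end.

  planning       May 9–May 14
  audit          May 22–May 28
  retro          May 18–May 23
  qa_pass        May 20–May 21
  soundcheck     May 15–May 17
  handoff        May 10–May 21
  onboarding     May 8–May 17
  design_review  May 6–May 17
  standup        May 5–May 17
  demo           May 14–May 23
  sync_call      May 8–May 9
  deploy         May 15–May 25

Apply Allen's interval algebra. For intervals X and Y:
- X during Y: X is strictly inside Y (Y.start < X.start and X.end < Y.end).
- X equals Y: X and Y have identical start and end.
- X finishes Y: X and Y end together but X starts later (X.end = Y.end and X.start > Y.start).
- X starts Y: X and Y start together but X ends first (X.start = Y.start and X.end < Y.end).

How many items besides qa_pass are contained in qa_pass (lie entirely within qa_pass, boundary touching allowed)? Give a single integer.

0

Target qa_pass = [May 20, May 21].
audit [May 22, May 28] → after → no.
demo [May 14, May 23] → contains → no.
deploy [May 15, May 25] → contains → no.
design_review [May 6, May 17] → before → no.
handoff [May 10, May 21] → finished-by → no.
onboarding [May 8, May 17] → before → no.
planning [May 9, May 14] → before → no.
retro [May 18, May 23] → contains → no.
soundcheck [May 15, May 17] → before → no.
standup [May 5, May 17] → before → no.
sync_call [May 8, May 9] → before → no.
Total: 0.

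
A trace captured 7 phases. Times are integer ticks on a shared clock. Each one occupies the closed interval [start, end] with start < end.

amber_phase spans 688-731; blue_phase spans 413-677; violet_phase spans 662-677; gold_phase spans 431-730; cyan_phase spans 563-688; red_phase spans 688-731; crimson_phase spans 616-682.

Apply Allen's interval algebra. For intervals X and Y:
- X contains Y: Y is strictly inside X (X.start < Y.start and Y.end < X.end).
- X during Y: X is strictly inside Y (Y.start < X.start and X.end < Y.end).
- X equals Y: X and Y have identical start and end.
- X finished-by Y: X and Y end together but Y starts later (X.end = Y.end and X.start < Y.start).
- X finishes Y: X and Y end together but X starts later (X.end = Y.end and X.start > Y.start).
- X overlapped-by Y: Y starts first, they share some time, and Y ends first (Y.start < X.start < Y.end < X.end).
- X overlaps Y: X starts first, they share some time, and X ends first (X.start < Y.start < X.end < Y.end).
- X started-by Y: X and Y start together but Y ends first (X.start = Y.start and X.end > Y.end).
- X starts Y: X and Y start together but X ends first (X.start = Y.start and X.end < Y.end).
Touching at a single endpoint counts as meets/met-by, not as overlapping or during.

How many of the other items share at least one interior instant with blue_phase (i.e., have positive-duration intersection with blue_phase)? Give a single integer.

Target blue_phase = [413, 677].
amber_phase [688, 731] → after → no.
crimson_phase [616, 682] → overlapped-by → counts.
cyan_phase [563, 688] → overlapped-by → counts.
gold_phase [431, 730] → overlapped-by → counts.
red_phase [688, 731] → after → no.
violet_phase [662, 677] → finishes → counts.
Total: 4.

4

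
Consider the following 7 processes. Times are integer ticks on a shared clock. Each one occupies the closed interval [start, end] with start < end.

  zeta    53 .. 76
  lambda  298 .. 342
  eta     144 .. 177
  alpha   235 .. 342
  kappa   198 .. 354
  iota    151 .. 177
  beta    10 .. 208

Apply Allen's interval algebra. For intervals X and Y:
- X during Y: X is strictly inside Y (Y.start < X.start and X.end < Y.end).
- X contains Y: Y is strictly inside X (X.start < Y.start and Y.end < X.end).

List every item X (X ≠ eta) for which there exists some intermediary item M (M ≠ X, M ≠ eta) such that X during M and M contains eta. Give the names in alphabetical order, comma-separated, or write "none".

Target eta = [144, 177].
Intermediaries M with M contains eta: beta.
Via beta — items with X during beta: iota, zeta.
Union: iota, zeta.

iota, zeta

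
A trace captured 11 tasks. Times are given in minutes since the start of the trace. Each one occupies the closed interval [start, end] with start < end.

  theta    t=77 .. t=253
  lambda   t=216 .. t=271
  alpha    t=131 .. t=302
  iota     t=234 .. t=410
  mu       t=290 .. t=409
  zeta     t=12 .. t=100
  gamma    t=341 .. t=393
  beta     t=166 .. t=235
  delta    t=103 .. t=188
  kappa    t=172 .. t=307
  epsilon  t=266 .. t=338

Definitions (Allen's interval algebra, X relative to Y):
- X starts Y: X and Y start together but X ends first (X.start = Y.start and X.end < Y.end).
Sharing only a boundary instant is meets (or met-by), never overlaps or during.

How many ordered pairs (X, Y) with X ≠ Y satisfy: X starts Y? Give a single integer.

0

Checking all 110 ordered pairs for relation 'starts'; matching pairs in alphabetical order:
No pair satisfies it.
Count: 0.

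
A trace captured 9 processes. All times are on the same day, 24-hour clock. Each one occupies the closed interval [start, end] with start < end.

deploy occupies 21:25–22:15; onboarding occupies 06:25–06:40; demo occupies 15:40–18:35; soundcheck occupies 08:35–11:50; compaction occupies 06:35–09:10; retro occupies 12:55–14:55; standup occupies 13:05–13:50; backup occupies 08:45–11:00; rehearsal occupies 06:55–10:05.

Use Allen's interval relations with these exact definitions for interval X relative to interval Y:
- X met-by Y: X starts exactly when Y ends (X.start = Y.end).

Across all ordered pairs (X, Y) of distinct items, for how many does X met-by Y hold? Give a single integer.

Checking all 72 ordered pairs for relation 'met-by'; matching pairs in alphabetical order:
No pair satisfies it.
Count: 0.

0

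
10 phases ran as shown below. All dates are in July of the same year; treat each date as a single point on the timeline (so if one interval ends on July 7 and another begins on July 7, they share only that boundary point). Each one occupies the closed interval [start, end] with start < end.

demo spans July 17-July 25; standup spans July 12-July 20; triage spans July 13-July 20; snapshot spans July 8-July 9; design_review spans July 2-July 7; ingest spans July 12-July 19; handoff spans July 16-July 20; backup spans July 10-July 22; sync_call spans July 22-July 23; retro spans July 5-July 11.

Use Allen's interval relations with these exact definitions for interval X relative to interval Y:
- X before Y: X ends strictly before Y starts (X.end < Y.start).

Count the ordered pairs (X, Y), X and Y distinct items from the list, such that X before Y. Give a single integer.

Checking all 90 ordered pairs for relation 'before'; matching pairs in alphabetical order:
(design_review, backup): design_review before backup ✓
(design_review, demo): design_review before demo ✓
(design_review, handoff): design_review before handoff ✓
(design_review, ingest): design_review before ingest ✓
(design_review, snapshot): design_review before snapshot ✓
(design_review, standup): design_review before standup ✓
(design_review, sync_call): design_review before sync_call ✓
(design_review, triage): design_review before triage ✓
(handoff, sync_call): handoff before sync_call ✓
(ingest, sync_call): ingest before sync_call ✓
(retro, demo): retro before demo ✓
(retro, handoff): retro before handoff ✓
(retro, ingest): retro before ingest ✓
(retro, standup): retro before standup ✓
(retro, sync_call): retro before sync_call ✓
(retro, triage): retro before triage ✓
(snapshot, backup): snapshot before backup ✓
(snapshot, demo): snapshot before demo ✓
(snapshot, handoff): snapshot before handoff ✓
(snapshot, ingest): snapshot before ingest ✓
(snapshot, standup): snapshot before standup ✓
(snapshot, sync_call): snapshot before sync_call ✓
(snapshot, triage): snapshot before triage ✓
(standup, sync_call): standup before sync_call ✓
... plus 1 further pairs not listed.
Count: 25.

25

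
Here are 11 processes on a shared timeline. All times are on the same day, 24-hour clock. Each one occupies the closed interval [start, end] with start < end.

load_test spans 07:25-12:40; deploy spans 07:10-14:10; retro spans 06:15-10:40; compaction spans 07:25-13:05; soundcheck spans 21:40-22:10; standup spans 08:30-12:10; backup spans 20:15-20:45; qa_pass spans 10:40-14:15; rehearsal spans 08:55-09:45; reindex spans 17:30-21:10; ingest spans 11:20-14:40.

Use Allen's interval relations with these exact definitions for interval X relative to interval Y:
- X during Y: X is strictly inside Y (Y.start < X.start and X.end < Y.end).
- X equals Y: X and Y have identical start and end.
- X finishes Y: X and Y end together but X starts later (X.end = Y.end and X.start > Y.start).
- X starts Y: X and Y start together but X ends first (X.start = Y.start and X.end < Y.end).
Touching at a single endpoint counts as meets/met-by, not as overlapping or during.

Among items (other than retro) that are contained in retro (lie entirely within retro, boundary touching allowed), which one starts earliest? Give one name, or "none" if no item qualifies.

rehearsal

Target retro = [06:15, 10:40].
backup [20:15, 20:45] → after → excluded.
compaction [07:25, 13:05] → overlapped-by → excluded.
deploy [07:10, 14:10] → overlapped-by → excluded.
ingest [11:20, 14:40] → after → excluded.
load_test [07:25, 12:40] → overlapped-by → excluded.
qa_pass [10:40, 14:15] → met-by → excluded.
rehearsal [08:55, 09:45] → during → candidate.
reindex [17:30, 21:10] → after → excluded.
soundcheck [21:40, 22:10] → after → excluded.
standup [08:30, 12:10] → overlapped-by → excluded.
Among candidates, earliest start is 08:55 → rehearsal.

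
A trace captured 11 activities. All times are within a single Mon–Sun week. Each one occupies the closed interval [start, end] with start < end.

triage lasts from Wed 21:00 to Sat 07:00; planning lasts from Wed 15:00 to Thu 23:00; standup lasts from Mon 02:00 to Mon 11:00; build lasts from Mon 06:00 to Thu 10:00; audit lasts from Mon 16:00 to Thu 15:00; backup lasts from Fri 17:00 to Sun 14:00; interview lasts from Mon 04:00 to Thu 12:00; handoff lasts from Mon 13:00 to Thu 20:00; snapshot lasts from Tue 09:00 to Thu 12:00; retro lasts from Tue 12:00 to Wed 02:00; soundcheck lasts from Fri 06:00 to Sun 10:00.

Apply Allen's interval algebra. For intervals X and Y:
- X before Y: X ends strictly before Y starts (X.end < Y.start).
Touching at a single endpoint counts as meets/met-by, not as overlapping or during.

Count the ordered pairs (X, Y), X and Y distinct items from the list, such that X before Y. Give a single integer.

Checking all 110 ordered pairs for relation 'before'; matching pairs in alphabetical order:
(audit, backup): audit before backup ✓
(audit, soundcheck): audit before soundcheck ✓
(build, backup): build before backup ✓
(build, soundcheck): build before soundcheck ✓
(handoff, backup): handoff before backup ✓
(handoff, soundcheck): handoff before soundcheck ✓
(interview, backup): interview before backup ✓
(interview, soundcheck): interview before soundcheck ✓
(planning, backup): planning before backup ✓
(planning, soundcheck): planning before soundcheck ✓
(retro, backup): retro before backup ✓
(retro, planning): retro before planning ✓
(retro, soundcheck): retro before soundcheck ✓
(retro, triage): retro before triage ✓
(snapshot, backup): snapshot before backup ✓
(snapshot, soundcheck): snapshot before soundcheck ✓
(standup, audit): standup before audit ✓
(standup, backup): standup before backup ✓
(standup, handoff): standup before handoff ✓
(standup, planning): standup before planning ✓
(standup, retro): standup before retro ✓
(standup, snapshot): standup before snapshot ✓
(standup, soundcheck): standup before soundcheck ✓
(standup, triage): standup before triage ✓
Count: 24.

24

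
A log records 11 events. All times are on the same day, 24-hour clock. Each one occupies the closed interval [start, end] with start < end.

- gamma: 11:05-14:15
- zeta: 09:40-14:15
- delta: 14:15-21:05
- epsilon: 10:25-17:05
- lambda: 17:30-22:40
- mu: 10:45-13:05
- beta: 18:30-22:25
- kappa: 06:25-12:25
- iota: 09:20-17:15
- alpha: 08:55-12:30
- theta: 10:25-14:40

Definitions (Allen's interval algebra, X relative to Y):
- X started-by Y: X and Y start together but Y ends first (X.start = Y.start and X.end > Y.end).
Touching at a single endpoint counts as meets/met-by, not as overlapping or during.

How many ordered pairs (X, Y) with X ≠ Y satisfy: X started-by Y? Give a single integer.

Checking all 110 ordered pairs for relation 'started-by'; matching pairs in alphabetical order:
(epsilon, theta): epsilon started-by theta ✓
Count: 1.

1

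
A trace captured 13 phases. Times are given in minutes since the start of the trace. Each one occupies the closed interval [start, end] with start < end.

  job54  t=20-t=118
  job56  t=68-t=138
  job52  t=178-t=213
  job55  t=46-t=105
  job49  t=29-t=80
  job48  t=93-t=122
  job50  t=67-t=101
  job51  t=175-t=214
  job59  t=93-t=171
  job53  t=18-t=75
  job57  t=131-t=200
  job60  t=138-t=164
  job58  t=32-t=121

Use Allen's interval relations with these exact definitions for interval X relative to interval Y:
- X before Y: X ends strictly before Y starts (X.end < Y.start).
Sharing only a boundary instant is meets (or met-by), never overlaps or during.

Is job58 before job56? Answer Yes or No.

job58 = [t=32, t=121], job56 = [t=68, t=138].
Actual relation of job58 to job56: overlaps.
Asked whether 'before' holds → No.

No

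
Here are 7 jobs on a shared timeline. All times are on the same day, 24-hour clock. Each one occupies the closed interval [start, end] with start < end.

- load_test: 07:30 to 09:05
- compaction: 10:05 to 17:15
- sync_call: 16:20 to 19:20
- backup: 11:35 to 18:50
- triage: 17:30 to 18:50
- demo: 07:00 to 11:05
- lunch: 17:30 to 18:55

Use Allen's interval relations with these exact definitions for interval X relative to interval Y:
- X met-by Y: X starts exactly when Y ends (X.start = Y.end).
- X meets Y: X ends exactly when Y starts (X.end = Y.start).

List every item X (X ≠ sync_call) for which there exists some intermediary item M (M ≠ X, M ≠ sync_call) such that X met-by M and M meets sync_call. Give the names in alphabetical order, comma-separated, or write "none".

Target sync_call = [16:20, 19:20].
Intermediaries M with M meets sync_call: none.
Union: none.

none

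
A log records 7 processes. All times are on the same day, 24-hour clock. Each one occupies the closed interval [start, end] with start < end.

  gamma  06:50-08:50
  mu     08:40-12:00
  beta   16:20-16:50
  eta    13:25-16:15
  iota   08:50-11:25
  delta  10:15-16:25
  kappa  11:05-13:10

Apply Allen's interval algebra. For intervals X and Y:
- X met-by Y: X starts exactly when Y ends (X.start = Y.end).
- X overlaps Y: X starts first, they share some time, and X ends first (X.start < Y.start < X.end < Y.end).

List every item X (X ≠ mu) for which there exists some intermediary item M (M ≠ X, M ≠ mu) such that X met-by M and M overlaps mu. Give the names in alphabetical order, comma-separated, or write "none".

Target mu = [08:40, 12:00].
Intermediaries M with M overlaps mu: gamma.
Via gamma — items with X met-by gamma: iota.
Union: iota.

iota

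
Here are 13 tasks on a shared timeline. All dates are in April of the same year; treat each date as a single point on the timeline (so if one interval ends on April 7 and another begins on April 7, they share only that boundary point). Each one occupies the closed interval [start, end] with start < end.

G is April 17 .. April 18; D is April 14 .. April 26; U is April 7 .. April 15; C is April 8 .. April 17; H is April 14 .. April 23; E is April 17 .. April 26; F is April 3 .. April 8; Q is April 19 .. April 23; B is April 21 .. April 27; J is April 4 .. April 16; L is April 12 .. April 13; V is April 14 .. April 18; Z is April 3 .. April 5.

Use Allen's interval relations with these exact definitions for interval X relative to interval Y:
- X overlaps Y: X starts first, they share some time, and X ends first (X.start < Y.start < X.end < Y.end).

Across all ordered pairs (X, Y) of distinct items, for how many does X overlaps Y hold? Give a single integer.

Checking all 156 ordered pairs for relation 'overlaps'; matching pairs in alphabetical order:
(C, D): C overlaps D ✓
(C, H): C overlaps H ✓
(C, V): C overlaps V ✓
(D, B): D overlaps B ✓
(E, B): E overlaps B ✓
(F, J): F overlaps J ✓
(F, U): F overlaps U ✓
(H, B): H overlaps B ✓
(H, E): H overlaps E ✓
(J, C): J overlaps C ✓
(J, D): J overlaps D ✓
(J, H): J overlaps H ✓
(J, V): J overlaps V ✓
(Q, B): Q overlaps B ✓
(U, C): U overlaps C ✓
(U, D): U overlaps D ✓
(U, H): U overlaps H ✓
(U, V): U overlaps V ✓
(V, E): V overlaps E ✓
(Z, J): Z overlaps J ✓
Count: 20.

20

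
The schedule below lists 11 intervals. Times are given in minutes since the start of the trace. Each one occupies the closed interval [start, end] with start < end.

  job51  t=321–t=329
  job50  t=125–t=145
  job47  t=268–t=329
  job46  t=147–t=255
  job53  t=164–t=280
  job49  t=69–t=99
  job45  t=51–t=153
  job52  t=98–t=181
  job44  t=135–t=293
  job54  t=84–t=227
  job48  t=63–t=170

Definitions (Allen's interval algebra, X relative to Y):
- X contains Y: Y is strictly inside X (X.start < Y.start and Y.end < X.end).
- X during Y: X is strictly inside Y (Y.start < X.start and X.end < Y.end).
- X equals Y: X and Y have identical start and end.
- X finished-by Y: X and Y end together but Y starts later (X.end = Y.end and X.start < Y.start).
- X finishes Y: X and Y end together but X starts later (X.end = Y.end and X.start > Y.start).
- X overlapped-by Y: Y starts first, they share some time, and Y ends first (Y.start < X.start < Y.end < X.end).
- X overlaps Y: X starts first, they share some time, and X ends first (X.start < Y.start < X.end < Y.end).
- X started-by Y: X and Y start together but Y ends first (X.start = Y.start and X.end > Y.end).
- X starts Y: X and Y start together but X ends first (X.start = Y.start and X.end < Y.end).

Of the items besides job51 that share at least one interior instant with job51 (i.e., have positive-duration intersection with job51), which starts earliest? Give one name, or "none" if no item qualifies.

Target job51 = [t=321, t=329].
job44 [t=135, t=293] → before → excluded.
job45 [t=51, t=153] → before → excluded.
job46 [t=147, t=255] → before → excluded.
job47 [t=268, t=329] → finished-by → candidate.
job48 [t=63, t=170] → before → excluded.
job49 [t=69, t=99] → before → excluded.
job50 [t=125, t=145] → before → excluded.
job52 [t=98, t=181] → before → excluded.
job53 [t=164, t=280] → before → excluded.
job54 [t=84, t=227] → before → excluded.
Among candidates, earliest start is t=268 → job47.

job47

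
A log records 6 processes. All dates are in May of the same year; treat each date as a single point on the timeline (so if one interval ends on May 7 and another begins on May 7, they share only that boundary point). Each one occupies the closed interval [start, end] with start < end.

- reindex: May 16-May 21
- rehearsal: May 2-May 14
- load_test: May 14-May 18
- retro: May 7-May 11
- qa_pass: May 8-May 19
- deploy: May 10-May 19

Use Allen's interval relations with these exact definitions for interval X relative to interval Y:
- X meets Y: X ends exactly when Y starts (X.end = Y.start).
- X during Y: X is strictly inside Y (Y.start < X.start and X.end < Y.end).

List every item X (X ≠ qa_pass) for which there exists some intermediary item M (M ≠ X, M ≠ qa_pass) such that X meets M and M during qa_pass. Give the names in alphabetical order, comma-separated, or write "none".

Target qa_pass = [May 8, May 19].
Intermediaries M with M during qa_pass: load_test.
Via load_test — items with X meets load_test: rehearsal.
Union: rehearsal.

rehearsal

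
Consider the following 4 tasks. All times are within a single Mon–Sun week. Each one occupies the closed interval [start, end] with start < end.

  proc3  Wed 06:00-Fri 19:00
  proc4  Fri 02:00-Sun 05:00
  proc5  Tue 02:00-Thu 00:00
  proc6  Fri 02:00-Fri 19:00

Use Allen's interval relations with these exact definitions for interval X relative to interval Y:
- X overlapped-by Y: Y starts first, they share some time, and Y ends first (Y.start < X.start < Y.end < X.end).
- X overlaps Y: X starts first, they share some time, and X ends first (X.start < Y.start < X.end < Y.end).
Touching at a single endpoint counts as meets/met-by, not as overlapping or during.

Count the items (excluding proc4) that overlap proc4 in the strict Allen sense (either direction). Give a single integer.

1

Target proc4 = [Fri 02:00, Sun 05:00].
proc3 [Wed 06:00, Fri 19:00] → overlaps → counts.
proc5 [Tue 02:00, Thu 00:00] → before → no.
proc6 [Fri 02:00, Fri 19:00] → starts → no.
Total: 1.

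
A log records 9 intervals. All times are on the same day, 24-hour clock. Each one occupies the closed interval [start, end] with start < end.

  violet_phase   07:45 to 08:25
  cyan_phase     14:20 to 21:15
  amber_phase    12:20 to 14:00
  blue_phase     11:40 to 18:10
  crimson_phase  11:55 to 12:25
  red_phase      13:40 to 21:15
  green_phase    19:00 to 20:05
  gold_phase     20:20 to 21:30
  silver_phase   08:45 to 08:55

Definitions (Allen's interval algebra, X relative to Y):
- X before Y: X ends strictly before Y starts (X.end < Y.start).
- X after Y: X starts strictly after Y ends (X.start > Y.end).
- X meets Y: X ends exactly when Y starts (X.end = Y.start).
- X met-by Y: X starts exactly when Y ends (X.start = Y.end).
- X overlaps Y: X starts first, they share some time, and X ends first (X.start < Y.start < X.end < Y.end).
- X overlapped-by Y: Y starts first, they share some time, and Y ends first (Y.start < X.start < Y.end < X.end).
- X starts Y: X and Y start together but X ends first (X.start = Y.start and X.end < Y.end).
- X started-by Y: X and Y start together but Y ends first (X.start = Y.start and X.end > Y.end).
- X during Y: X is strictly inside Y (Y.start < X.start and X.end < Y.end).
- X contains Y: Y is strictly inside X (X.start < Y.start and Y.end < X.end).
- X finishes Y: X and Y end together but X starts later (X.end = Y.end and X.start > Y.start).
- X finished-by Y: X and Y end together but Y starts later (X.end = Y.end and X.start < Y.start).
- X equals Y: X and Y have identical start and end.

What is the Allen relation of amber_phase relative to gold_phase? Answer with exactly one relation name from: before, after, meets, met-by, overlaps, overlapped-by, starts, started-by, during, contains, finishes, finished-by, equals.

before

amber_phase = [12:20, 14:00]; gold_phase = [20:20, 21:30].
Compare endpoints: amber_phase.start < gold_phase.start, amber_phase.start < gold_phase.end, amber_phase.end < gold_phase.start, amber_phase.end < gold_phase.end.
That pattern is 'before'.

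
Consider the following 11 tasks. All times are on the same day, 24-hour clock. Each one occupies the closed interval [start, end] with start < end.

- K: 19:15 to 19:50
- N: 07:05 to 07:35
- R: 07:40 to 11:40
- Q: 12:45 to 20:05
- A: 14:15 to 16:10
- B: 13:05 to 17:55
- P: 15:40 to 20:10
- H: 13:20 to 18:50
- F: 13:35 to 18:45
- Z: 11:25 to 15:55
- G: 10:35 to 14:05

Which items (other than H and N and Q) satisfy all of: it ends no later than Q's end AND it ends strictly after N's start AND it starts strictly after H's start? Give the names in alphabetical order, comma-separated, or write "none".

A, F, K

Conditions: its end is no later than Q's end (X.end <= 20:05) AND its end is strictly after N's start (X.end > 07:05) AND its start is strictly after H's start (X.start > 13:20).
A: end 16:10 <= 20:05? ✓; end 16:10 > 07:05? ✓; start 14:15 > 13:20? ✓ → yes.
B: end 17:55 <= 20:05? ✓; end 17:55 > 07:05? ✓; start 13:05 > 13:20? ✗ → no.
F: end 18:45 <= 20:05? ✓; end 18:45 > 07:05? ✓; start 13:35 > 13:20? ✓ → yes.
G: end 14:05 <= 20:05? ✓; end 14:05 > 07:05? ✓; start 10:35 > 13:20? ✗ → no.
K: end 19:50 <= 20:05? ✓; end 19:50 > 07:05? ✓; start 19:15 > 13:20? ✓ → yes.
P: end 20:10 <= 20:05? ✗; end 20:10 > 07:05? ✓; start 15:40 > 13:20? ✓ → no.
R: end 11:40 <= 20:05? ✓; end 11:40 > 07:05? ✓; start 07:40 > 13:20? ✗ → no.
Z: end 15:55 <= 20:05? ✓; end 15:55 > 07:05? ✓; start 11:25 > 13:20? ✗ → no.
Result: A, F, K.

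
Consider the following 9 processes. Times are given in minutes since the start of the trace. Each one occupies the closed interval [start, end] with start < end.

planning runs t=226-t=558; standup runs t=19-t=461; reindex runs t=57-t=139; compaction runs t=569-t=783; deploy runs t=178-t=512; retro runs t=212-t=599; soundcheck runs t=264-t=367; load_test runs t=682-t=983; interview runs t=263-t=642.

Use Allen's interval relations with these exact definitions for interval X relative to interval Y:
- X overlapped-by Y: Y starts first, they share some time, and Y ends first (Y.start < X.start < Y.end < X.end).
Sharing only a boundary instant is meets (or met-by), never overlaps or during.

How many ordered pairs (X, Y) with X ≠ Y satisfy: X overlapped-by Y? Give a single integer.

12

Checking all 72 ordered pairs for relation 'overlapped-by'; matching pairs in alphabetical order:
(compaction, interview): compaction overlapped-by interview ✓
(compaction, retro): compaction overlapped-by retro ✓
(deploy, standup): deploy overlapped-by standup ✓
(interview, deploy): interview overlapped-by deploy ✓
(interview, planning): interview overlapped-by planning ✓
(interview, retro): interview overlapped-by retro ✓
(interview, standup): interview overlapped-by standup ✓
(load_test, compaction): load_test overlapped-by compaction ✓
(planning, deploy): planning overlapped-by deploy ✓
(planning, standup): planning overlapped-by standup ✓
(retro, deploy): retro overlapped-by deploy ✓
(retro, standup): retro overlapped-by standup ✓
Count: 12.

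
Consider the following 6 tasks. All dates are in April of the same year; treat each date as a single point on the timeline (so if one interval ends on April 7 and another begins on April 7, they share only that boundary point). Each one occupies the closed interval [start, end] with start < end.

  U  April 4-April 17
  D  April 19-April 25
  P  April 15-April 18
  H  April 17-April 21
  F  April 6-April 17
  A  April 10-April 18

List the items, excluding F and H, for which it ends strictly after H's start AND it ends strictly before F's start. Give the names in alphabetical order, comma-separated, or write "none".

Conditions: its end is strictly after H's start (X.end > April 17) AND its end is strictly before F's start (X.end < April 6).
A: end April 18 > April 17? ✓; end April 18 < April 6? ✗ → no.
D: end April 25 > April 17? ✓; end April 25 < April 6? ✗ → no.
P: end April 18 > April 17? ✓; end April 18 < April 6? ✗ → no.
U: end April 17 > April 17? ✗; end April 17 < April 6? ✗ → no.
Result: none.

none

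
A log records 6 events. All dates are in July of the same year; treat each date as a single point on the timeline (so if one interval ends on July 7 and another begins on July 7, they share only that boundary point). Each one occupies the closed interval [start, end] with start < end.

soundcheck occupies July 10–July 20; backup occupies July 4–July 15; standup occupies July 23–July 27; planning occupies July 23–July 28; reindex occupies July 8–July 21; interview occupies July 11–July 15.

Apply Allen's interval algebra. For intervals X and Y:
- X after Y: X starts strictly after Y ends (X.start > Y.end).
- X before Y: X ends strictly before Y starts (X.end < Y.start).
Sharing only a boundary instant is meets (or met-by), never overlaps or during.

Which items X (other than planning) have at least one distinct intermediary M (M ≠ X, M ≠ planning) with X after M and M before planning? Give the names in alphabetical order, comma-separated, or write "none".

Target planning = [July 23, July 28].
Intermediaries M with M before planning: backup, interview, reindex, soundcheck.
Via backup — items with X after backup: standup.
Via interview — items with X after interview: standup.
Via reindex — items with X after reindex: standup.
Via soundcheck — items with X after soundcheck: standup.
Union: standup.

standup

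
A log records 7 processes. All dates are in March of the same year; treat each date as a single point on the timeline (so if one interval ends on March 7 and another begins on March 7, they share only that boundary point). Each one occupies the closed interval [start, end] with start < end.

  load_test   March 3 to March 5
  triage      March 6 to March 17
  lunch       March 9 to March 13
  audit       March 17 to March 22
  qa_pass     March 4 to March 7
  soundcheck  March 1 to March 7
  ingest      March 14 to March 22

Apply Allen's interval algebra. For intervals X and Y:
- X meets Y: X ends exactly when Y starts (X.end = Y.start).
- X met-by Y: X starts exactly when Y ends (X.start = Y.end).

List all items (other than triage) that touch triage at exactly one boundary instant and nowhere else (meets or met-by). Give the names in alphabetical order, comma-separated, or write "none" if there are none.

audit

Target triage = [March 6, March 17].
audit [March 17, March 22] → met-by → yes.
ingest [March 14, March 22] → overlapped-by → no.
load_test [March 3, March 5] → before → no.
lunch [March 9, March 13] → during → no.
qa_pass [March 4, March 7] → overlaps → no.
soundcheck [March 1, March 7] → overlaps → no.
Result: audit.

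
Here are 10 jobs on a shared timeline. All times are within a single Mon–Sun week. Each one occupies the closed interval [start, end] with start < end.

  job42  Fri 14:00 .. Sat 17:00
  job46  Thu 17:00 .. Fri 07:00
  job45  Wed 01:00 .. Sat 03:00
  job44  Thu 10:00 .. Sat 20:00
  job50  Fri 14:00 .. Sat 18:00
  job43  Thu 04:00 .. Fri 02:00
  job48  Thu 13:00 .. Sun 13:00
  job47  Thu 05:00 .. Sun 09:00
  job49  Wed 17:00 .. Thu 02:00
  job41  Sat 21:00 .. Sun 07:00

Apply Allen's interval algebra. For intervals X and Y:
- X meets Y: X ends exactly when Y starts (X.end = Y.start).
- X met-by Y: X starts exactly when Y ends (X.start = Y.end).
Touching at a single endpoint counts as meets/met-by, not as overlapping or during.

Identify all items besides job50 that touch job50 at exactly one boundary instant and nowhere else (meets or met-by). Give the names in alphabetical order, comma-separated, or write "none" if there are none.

Target job50 = [Fri 14:00, Sat 18:00].
job41 [Sat 21:00, Sun 07:00] → after → no.
job42 [Fri 14:00, Sat 17:00] → starts → no.
job43 [Thu 04:00, Fri 02:00] → before → no.
job44 [Thu 10:00, Sat 20:00] → contains → no.
job45 [Wed 01:00, Sat 03:00] → overlaps → no.
job46 [Thu 17:00, Fri 07:00] → before → no.
job47 [Thu 05:00, Sun 09:00] → contains → no.
job48 [Thu 13:00, Sun 13:00] → contains → no.
job49 [Wed 17:00, Thu 02:00] → before → no.
Result: none.

none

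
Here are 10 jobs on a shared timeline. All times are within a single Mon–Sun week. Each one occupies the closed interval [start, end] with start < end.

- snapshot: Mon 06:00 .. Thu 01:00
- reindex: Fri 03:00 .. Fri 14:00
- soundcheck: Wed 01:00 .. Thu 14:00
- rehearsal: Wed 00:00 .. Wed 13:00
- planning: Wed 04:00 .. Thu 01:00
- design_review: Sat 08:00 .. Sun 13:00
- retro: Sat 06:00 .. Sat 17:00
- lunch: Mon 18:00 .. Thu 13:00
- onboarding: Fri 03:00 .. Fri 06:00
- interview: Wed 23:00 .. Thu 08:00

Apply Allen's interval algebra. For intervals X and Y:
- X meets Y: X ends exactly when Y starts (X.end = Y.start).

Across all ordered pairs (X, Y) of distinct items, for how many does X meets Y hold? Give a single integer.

Checking all 90 ordered pairs for relation 'meets'; matching pairs in alphabetical order:
No pair satisfies it.
Count: 0.

0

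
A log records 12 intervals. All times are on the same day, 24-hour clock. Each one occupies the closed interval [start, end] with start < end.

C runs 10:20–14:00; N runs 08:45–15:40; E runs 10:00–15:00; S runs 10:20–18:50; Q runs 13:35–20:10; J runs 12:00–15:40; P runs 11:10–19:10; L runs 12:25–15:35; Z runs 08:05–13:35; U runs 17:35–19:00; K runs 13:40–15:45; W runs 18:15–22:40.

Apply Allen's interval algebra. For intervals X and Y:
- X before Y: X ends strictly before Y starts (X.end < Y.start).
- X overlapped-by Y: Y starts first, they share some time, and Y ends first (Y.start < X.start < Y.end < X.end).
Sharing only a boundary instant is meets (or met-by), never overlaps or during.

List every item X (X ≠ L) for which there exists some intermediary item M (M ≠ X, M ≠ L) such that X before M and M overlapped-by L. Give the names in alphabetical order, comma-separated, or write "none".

Z

Target L = [12:25, 15:35].
Intermediaries M with M overlapped-by L: K, Q.
Via K — items with X before K: Z.
Via Q — items with X before Q: none.
Union: Z.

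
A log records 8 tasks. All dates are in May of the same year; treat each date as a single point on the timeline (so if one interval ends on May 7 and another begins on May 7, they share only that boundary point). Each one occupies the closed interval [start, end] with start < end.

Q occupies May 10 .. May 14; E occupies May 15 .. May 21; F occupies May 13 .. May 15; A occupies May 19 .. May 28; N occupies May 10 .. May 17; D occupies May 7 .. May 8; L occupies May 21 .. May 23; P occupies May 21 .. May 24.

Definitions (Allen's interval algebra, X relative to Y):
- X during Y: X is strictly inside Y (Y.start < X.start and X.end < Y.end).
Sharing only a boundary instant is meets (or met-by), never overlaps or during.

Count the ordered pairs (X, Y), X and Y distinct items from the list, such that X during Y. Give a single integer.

Checking all 56 ordered pairs for relation 'during'; matching pairs in alphabetical order:
(F, N): F during N ✓
(L, A): L during A ✓
(P, A): P during A ✓
Count: 3.

3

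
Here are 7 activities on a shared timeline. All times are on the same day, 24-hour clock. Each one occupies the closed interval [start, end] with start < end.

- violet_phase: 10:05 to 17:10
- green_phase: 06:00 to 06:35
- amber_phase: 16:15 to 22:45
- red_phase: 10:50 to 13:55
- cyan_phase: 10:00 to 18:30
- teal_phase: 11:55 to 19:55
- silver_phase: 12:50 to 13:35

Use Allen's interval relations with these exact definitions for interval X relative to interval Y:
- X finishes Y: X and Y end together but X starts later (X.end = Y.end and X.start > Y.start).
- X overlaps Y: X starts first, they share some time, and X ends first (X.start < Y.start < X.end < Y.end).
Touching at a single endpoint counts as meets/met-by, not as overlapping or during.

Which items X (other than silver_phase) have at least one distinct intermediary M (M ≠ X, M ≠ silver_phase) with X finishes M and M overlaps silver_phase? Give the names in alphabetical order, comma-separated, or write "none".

none

Target silver_phase = [12:50, 13:35].
Intermediaries M with M overlaps silver_phase: none.
Union: none.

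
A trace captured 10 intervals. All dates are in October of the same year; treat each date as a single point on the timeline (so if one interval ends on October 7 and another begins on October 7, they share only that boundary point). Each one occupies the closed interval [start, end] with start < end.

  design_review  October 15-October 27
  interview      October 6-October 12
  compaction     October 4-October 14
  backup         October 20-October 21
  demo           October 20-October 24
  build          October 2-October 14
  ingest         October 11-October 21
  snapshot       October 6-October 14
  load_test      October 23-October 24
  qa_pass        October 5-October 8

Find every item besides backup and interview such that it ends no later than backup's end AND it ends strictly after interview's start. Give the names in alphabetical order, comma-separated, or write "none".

build, compaction, ingest, qa_pass, snapshot

Conditions: its end is no later than backup's end (X.end <= October 21) AND its end is strictly after interview's start (X.end > October 6).
build: end October 14 <= October 21? ✓; end October 14 > October 6? ✓ → yes.
compaction: end October 14 <= October 21? ✓; end October 14 > October 6? ✓ → yes.
demo: end October 24 <= October 21? ✗; end October 24 > October 6? ✓ → no.
design_review: end October 27 <= October 21? ✗; end October 27 > October 6? ✓ → no.
ingest: end October 21 <= October 21? ✓; end October 21 > October 6? ✓ → yes.
load_test: end October 24 <= October 21? ✗; end October 24 > October 6? ✓ → no.
qa_pass: end October 8 <= October 21? ✓; end October 8 > October 6? ✓ → yes.
snapshot: end October 14 <= October 21? ✓; end October 14 > October 6? ✓ → yes.
Result: build, compaction, ingest, qa_pass, snapshot.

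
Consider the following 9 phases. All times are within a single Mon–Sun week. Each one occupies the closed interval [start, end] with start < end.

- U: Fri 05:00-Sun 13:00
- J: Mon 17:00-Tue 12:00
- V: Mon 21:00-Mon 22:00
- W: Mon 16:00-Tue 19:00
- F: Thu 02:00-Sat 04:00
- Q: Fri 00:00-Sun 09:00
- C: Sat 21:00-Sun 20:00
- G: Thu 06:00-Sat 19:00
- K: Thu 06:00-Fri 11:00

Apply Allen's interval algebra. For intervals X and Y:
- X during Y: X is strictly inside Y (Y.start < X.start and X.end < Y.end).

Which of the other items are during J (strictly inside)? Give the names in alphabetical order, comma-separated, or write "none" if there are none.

V

Target J = [Mon 17:00, Tue 12:00].
C [Sat 21:00, Sun 20:00] → after → no.
F [Thu 02:00, Sat 04:00] → after → no.
G [Thu 06:00, Sat 19:00] → after → no.
K [Thu 06:00, Fri 11:00] → after → no.
Q [Fri 00:00, Sun 09:00] → after → no.
U [Fri 05:00, Sun 13:00] → after → no.
V [Mon 21:00, Mon 22:00] → during → yes.
W [Mon 16:00, Tue 19:00] → contains → no.
Result: V.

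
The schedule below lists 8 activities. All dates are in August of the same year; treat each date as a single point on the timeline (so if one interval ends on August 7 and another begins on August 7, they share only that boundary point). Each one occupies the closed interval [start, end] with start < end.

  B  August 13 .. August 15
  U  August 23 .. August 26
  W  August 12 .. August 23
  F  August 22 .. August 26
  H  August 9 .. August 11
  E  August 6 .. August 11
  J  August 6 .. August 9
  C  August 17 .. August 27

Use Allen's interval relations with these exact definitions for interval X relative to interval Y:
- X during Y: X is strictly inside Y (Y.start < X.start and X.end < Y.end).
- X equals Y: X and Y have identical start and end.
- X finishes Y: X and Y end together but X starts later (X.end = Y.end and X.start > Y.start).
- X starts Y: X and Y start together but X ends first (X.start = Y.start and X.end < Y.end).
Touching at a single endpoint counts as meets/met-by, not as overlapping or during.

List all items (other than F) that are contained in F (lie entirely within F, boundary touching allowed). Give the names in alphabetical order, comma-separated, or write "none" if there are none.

Target F = [August 22, August 26].
B [August 13, August 15] → before → no.
C [August 17, August 27] → contains → no.
E [August 6, August 11] → before → no.
H [August 9, August 11] → before → no.
J [August 6, August 9] → before → no.
U [August 23, August 26] → finishes → yes.
W [August 12, August 23] → overlaps → no.
Result: U.

U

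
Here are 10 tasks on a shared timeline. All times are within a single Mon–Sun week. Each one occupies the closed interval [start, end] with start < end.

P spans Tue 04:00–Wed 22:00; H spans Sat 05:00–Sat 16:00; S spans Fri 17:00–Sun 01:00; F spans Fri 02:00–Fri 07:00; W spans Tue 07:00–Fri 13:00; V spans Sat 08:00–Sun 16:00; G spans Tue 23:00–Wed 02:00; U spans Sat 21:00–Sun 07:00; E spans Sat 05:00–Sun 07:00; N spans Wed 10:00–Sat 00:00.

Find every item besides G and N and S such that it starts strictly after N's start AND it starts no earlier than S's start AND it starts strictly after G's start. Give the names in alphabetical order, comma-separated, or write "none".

E, H, U, V

Conditions: its start is strictly after N's start (X.start > Wed 10:00) AND its start is no earlier than S's start (X.start >= Fri 17:00) AND its start is strictly after G's start (X.start > Tue 23:00).
E: start Sat 05:00 > Wed 10:00? ✓; start Sat 05:00 >= Fri 17:00? ✓; start Sat 05:00 > Tue 23:00? ✓ → yes.
F: start Fri 02:00 > Wed 10:00? ✓; start Fri 02:00 >= Fri 17:00? ✗; start Fri 02:00 > Tue 23:00? ✓ → no.
H: start Sat 05:00 > Wed 10:00? ✓; start Sat 05:00 >= Fri 17:00? ✓; start Sat 05:00 > Tue 23:00? ✓ → yes.
P: start Tue 04:00 > Wed 10:00? ✗; start Tue 04:00 >= Fri 17:00? ✗; start Tue 04:00 > Tue 23:00? ✗ → no.
U: start Sat 21:00 > Wed 10:00? ✓; start Sat 21:00 >= Fri 17:00? ✓; start Sat 21:00 > Tue 23:00? ✓ → yes.
V: start Sat 08:00 > Wed 10:00? ✓; start Sat 08:00 >= Fri 17:00? ✓; start Sat 08:00 > Tue 23:00? ✓ → yes.
W: start Tue 07:00 > Wed 10:00? ✗; start Tue 07:00 >= Fri 17:00? ✗; start Tue 07:00 > Tue 23:00? ✗ → no.
Result: E, H, U, V.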